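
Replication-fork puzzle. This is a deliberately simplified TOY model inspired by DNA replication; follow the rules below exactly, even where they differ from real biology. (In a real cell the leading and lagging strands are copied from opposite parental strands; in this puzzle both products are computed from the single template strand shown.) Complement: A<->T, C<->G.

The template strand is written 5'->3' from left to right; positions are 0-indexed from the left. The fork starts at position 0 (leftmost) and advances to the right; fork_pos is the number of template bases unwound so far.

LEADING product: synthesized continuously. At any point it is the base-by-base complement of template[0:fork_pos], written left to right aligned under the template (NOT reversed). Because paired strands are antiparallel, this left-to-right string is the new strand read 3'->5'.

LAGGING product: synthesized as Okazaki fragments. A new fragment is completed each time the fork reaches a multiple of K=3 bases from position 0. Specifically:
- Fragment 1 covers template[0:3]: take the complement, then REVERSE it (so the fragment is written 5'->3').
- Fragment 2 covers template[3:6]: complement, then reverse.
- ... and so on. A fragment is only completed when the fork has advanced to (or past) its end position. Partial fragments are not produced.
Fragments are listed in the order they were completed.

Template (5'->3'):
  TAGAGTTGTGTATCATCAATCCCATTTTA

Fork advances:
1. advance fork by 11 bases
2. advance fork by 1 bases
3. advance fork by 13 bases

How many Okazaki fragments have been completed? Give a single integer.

Step 1: advance 11 -> fork_pos = 0 + 11 = 11. Reached multiple(s) of 3: 3, 6, 9 -> fragments 1-3 completed (3 total).
Step 2: advance 1 -> fork_pos = 11 + 1 = 12. Reached multiple(s) of 3: 12 -> fragment 4 completed (4 total).
Step 3: advance 13 -> fork_pos = 12 + 13 = 25. Reached multiple(s) of 3: 15, 18, 21, 24 -> fragments 5-8 completed (8 total).
Check: final fork_pos = 25; the multiples of 3 that are <= 25 are 3..24 -> 25 // 3 = 8 completed fragment(s).

Answer: 8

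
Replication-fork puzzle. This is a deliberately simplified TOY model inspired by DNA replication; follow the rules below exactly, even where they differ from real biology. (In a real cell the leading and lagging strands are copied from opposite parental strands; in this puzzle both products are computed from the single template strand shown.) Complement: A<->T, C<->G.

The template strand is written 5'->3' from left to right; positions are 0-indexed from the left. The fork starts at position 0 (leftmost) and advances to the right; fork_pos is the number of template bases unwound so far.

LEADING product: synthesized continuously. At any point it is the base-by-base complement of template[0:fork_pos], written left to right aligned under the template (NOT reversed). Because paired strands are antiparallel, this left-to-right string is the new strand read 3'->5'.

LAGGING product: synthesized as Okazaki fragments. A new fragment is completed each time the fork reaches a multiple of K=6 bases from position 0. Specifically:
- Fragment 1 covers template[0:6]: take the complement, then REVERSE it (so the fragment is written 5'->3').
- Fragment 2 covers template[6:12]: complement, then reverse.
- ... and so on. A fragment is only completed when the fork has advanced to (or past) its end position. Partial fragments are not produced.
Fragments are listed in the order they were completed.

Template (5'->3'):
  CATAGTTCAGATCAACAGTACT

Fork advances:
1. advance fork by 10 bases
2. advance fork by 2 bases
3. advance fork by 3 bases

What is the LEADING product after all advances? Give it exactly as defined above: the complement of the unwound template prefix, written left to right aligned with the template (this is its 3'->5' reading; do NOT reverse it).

Answer: GTATCAAGTCTAGTT

Derivation:
Step 1: advance 10 -> fork_pos = 0 + 10 = 10.
Step 2: advance 2 -> fork_pos = 10 + 2 = 12.
Step 3: advance 3 -> fork_pos = 12 + 3 = 15.
Unwound prefix: template[0:15] = CATAGTTCAGATCAA
Complement it base by base (A<->T, C<->G), keeping left-to-right order:
  [0:5] CATAG -> GTATC
  [5:10] TTCAG -> AAGTC
  [10:15] ATCAA -> TAGTT
Concatenate: GTATCAAGTCTAGTT (length 15; written aligned with the template, i.e. 3'->5').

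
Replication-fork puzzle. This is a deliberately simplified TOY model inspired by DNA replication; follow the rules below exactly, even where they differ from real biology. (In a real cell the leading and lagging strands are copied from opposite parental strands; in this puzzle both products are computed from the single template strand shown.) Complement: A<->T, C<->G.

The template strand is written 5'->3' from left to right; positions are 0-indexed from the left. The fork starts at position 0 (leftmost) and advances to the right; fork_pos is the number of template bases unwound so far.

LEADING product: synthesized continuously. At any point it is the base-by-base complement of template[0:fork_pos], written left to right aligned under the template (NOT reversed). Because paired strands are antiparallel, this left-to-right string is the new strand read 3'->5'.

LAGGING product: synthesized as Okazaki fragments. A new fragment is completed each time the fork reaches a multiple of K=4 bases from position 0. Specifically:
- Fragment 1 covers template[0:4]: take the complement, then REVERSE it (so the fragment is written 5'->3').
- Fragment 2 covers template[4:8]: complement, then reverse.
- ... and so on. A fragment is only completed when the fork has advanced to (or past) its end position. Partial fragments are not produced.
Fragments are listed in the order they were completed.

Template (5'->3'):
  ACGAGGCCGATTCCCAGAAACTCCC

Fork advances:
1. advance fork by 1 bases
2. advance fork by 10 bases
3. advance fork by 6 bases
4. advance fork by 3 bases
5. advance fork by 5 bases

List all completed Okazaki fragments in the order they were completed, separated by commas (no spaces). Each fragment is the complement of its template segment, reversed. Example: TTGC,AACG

Answer: TCGT,GGCC,AATC,TGGG,TTTC,GGAG

Derivation:
Step 1: advance 1 -> fork_pos = 0 + 1 = 1. Next multiple of 4 is 4 (not reached); still 0 fragment(s).
Step 2: advance 10 -> fork_pos = 1 + 10 = 11. Reached multiple(s) of 4: 4, 8 -> fragments 1-2 completed (2 total).
Step 3: advance 6 -> fork_pos = 11 + 6 = 17. Reached multiple(s) of 4: 12, 16 -> fragments 3-4 completed (4 total).
Step 4: advance 3 -> fork_pos = 17 + 3 = 20. Reached multiple(s) of 4: 20 -> fragment 5 completed (5 total).
Step 5: advance 5 -> fork_pos = 20 + 5 = 25. Reached multiple(s) of 4: 24 -> fragment 6 completed (6 total).
Final fork_pos = 25, so 6 fragment(s) are complete. Build each: template segment -> complement -> reverse.
Fragment 1: template[0:4] = ACGA -> complement TGCT -> reversed TCGT
Fragment 2: template[4:8] = GGCC -> complement CCGG -> reversed GGCC
Fragment 3: template[8:12] = GATT -> complement CTAA -> reversed AATC
Fragment 4: template[12:16] = CCCA -> complement GGGT -> reversed TGGG
Fragment 5: template[16:20] = GAAA -> complement CTTT -> reversed TTTC
Fragment 6: template[20:24] = CTCC -> complement GAGG -> reversed GGAG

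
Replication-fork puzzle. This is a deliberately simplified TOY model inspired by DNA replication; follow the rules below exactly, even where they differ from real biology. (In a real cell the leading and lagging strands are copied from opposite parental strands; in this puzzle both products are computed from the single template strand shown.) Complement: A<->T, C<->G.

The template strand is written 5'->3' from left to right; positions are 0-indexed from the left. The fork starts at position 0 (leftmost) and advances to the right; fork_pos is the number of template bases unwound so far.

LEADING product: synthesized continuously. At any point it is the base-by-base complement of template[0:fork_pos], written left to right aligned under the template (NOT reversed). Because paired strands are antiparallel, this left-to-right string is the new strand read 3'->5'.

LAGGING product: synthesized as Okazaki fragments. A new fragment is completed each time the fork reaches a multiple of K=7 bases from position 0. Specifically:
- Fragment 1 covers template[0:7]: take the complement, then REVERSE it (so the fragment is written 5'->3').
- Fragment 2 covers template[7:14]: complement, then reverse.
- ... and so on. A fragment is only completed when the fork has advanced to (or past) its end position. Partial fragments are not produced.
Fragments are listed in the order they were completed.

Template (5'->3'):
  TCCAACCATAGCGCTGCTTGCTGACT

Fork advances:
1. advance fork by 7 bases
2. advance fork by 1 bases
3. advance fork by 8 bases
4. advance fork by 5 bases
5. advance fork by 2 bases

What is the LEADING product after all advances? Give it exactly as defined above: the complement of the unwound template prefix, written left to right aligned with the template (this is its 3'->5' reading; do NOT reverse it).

Step 1: advance 7 -> fork_pos = 0 + 7 = 7.
Step 2: advance 1 -> fork_pos = 7 + 1 = 8.
Step 3: advance 8 -> fork_pos = 8 + 8 = 16.
Step 4: advance 5 -> fork_pos = 16 + 5 = 21.
Step 5: advance 2 -> fork_pos = 21 + 2 = 23.
Unwound prefix: template[0:23] = TCCAACCATAGCGCTGCTTGCTG
Complement it base by base (A<->T, C<->G), keeping left-to-right order:
  [0:5] TCCAA -> AGGTT
  [5:10] CCATA -> GGTAT
  [10:15] GCGCT -> CGCGA
  [15:20] GCTTG -> CGAAC
  [20:23] CTG -> GAC
Concatenate: AGGTTGGTATCGCGACGAACGAC (length 23; written aligned with the template, i.e. 3'->5').

Answer: AGGTTGGTATCGCGACGAACGAC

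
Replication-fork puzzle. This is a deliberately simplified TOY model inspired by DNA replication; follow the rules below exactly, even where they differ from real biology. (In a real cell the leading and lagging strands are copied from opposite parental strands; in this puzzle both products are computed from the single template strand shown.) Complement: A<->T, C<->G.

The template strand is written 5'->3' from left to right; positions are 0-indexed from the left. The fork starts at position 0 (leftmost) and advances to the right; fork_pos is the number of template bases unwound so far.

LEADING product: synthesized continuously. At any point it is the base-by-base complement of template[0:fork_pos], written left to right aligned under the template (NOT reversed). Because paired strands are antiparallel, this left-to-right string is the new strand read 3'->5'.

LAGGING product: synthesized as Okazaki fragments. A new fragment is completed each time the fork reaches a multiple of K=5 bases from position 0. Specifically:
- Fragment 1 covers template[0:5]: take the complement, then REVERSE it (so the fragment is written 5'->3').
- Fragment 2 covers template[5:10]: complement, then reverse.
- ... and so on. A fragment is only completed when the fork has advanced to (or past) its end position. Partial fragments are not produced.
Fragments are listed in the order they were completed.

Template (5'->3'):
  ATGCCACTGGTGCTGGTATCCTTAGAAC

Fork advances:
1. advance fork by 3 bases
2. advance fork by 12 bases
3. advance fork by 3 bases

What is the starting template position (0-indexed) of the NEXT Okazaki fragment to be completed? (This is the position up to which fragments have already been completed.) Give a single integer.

Step 1: advance 3 -> fork_pos = 0 + 3 = 3. Next multiple of 5 is 5 (not reached); still 0 fragment(s).
Step 2: advance 12 -> fork_pos = 3 + 12 = 15. Reached multiple(s) of 5: 5, 10, 15 -> fragments 1-3 completed (3 total).
Step 3: advance 3 -> fork_pos = 15 + 3 = 18. Next multiple of 5 is 20 (not reached); still 3 fragment(s).
3 fragment(s) completed, covering template[0:15] (3 x 5 = 15). The next fragment, fragment 4, covers template[15:20], so it starts at position 15.

Answer: 15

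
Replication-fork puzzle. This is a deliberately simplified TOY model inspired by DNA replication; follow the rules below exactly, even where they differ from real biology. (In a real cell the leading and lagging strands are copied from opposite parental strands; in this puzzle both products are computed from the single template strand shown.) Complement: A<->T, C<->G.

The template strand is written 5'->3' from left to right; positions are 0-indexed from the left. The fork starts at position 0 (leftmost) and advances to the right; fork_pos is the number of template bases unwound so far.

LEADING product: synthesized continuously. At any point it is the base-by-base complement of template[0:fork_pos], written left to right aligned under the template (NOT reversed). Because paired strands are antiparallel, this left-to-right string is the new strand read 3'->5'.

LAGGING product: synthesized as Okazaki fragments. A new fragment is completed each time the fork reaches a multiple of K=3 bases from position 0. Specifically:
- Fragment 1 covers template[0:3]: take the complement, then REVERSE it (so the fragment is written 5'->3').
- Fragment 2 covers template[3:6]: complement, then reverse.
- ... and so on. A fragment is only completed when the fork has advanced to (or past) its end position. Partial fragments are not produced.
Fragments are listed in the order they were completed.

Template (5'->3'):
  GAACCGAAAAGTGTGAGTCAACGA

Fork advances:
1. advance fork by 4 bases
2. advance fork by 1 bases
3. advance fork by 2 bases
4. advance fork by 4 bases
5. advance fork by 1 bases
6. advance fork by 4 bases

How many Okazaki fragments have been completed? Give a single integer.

Answer: 5

Derivation:
Step 1: advance 4 -> fork_pos = 0 + 4 = 4. Reached multiple(s) of 3: 3 -> fragment 1 completed (1 total).
Step 2: advance 1 -> fork_pos = 4 + 1 = 5. Next multiple of 3 is 6 (not reached); still 1 fragment(s).
Step 3: advance 2 -> fork_pos = 5 + 2 = 7. Reached multiple(s) of 3: 6 -> fragment 2 completed (2 total).
Step 4: advance 4 -> fork_pos = 7 + 4 = 11. Reached multiple(s) of 3: 9 -> fragment 3 completed (3 total).
Step 5: advance 1 -> fork_pos = 11 + 1 = 12. Reached multiple(s) of 3: 12 -> fragment 4 completed (4 total).
Step 6: advance 4 -> fork_pos = 12 + 4 = 16. Reached multiple(s) of 3: 15 -> fragment 5 completed (5 total).
Check: final fork_pos = 16; the multiples of 3 that are <= 16 are 3..15 -> 16 // 3 = 5 completed fragment(s).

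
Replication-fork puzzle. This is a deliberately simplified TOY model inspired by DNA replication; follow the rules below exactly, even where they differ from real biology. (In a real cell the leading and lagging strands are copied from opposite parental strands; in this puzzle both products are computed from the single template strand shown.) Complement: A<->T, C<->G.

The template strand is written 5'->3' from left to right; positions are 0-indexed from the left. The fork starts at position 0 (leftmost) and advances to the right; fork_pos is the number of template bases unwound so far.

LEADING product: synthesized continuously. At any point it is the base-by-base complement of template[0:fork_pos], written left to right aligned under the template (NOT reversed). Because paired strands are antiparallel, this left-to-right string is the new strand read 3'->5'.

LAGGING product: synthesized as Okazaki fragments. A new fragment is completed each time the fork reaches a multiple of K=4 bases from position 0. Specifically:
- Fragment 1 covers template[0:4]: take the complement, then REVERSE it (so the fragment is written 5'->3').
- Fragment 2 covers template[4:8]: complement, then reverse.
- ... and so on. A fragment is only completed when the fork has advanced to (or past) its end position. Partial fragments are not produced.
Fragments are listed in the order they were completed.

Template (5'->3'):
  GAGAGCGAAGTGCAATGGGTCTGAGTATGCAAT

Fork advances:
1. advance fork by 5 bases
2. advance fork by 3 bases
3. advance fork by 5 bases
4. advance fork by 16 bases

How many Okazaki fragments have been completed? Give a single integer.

Answer: 7

Derivation:
Step 1: advance 5 -> fork_pos = 0 + 5 = 5. Reached multiple(s) of 4: 4 -> fragment 1 completed (1 total).
Step 2: advance 3 -> fork_pos = 5 + 3 = 8. Reached multiple(s) of 4: 8 -> fragment 2 completed (2 total).
Step 3: advance 5 -> fork_pos = 8 + 5 = 13. Reached multiple(s) of 4: 12 -> fragment 3 completed (3 total).
Step 4: advance 16 -> fork_pos = 13 + 16 = 29. Reached multiple(s) of 4: 16, 20, 24, 28 -> fragments 4-7 completed (7 total).
Check: final fork_pos = 29; the multiples of 4 that are <= 29 are 4..28 -> 29 // 4 = 7 completed fragment(s).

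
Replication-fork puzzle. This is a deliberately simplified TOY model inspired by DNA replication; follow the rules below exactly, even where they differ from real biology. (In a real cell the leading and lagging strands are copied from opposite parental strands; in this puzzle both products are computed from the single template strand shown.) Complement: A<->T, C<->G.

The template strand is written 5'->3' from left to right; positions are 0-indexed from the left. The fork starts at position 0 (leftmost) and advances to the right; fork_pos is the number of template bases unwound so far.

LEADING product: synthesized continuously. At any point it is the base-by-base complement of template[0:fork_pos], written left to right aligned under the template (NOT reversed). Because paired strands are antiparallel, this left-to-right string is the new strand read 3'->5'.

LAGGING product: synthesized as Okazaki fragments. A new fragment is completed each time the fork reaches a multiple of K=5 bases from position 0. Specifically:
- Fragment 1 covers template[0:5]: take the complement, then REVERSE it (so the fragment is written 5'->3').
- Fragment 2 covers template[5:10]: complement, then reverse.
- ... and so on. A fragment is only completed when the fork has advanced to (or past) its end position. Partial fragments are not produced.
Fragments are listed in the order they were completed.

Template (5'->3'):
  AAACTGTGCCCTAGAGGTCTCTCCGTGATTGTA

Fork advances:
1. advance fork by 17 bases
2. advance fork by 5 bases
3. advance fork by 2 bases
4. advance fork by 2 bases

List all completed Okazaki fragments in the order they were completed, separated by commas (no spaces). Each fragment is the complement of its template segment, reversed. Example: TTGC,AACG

Step 1: advance 17 -> fork_pos = 0 + 17 = 17. Reached multiple(s) of 5: 5, 10, 15 -> fragments 1-3 completed (3 total).
Step 2: advance 5 -> fork_pos = 17 + 5 = 22. Reached multiple(s) of 5: 20 -> fragment 4 completed (4 total).
Step 3: advance 2 -> fork_pos = 22 + 2 = 24. Next multiple of 5 is 25 (not reached); still 4 fragment(s).
Step 4: advance 2 -> fork_pos = 24 + 2 = 26. Reached multiple(s) of 5: 25 -> fragment 5 completed (5 total).
Final fork_pos = 26, so 5 fragment(s) are complete. Build each: template segment -> complement -> reverse.
Fragment 1: template[0:5] = AAACT -> complement TTTGA -> reversed AGTTT
Fragment 2: template[5:10] = GTGCC -> complement CACGG -> reversed GGCAC
Fragment 3: template[10:15] = CTAGA -> complement GATCT -> reversed TCTAG
Fragment 4: template[15:20] = GGTCT -> complement CCAGA -> reversed AGACC
Fragment 5: template[20:25] = CTCCG -> complement GAGGC -> reversed CGGAG

Answer: AGTTT,GGCAC,TCTAG,AGACC,CGGAG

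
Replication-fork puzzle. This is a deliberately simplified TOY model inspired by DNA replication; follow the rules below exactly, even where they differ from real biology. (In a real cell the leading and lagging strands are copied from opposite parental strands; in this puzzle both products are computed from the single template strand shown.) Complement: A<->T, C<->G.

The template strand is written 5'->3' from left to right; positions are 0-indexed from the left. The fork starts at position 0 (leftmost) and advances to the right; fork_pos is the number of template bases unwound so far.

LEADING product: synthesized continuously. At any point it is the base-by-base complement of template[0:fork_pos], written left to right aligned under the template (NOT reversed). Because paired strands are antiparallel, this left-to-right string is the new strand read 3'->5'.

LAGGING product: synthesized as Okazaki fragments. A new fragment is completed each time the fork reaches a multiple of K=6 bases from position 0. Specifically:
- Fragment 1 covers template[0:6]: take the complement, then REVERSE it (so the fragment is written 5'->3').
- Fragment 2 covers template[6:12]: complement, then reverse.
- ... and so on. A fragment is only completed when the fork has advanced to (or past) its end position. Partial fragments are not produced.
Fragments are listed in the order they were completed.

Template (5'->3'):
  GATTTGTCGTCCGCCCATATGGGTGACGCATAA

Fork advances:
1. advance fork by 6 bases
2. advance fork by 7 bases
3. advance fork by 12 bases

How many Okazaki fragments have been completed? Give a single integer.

Answer: 4

Derivation:
Step 1: advance 6 -> fork_pos = 0 + 6 = 6. Reached multiple(s) of 6: 6 -> fragment 1 completed (1 total).
Step 2: advance 7 -> fork_pos = 6 + 7 = 13. Reached multiple(s) of 6: 12 -> fragment 2 completed (2 total).
Step 3: advance 12 -> fork_pos = 13 + 12 = 25. Reached multiple(s) of 6: 18, 24 -> fragments 3-4 completed (4 total).
Check: final fork_pos = 25; the multiples of 6 that are <= 25 are 6..24 -> 25 // 6 = 4 completed fragment(s).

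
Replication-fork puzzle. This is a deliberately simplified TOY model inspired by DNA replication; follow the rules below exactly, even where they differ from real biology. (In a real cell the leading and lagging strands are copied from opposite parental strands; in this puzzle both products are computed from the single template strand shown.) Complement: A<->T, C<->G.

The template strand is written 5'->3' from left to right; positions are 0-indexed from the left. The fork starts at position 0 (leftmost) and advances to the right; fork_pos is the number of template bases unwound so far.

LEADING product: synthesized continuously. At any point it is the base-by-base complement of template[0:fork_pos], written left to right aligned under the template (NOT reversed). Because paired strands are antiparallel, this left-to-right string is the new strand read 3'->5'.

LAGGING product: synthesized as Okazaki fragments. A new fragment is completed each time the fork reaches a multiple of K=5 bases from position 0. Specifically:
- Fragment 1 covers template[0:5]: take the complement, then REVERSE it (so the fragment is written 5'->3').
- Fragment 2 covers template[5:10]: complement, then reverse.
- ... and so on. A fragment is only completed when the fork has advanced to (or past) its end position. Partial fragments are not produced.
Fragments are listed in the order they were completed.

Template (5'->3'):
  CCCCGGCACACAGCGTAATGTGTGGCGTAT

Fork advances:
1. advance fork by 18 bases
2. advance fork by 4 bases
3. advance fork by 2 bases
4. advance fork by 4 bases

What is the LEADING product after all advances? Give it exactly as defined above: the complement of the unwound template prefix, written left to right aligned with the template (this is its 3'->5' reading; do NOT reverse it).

Answer: GGGGCCGTGTGTCGCATTACACACCGCA

Derivation:
Step 1: advance 18 -> fork_pos = 0 + 18 = 18.
Step 2: advance 4 -> fork_pos = 18 + 4 = 22.
Step 3: advance 2 -> fork_pos = 22 + 2 = 24.
Step 4: advance 4 -> fork_pos = 24 + 4 = 28.
Unwound prefix: template[0:28] = CCCCGGCACACAGCGTAATGTGTGGCGT
Complement it base by base (A<->T, C<->G), keeping left-to-right order:
  [0:5] CCCCG -> GGGGC
  [5:10] GCACA -> CGTGT
  [10:15] CAGCG -> GTCGC
  [15:20] TAATG -> ATTAC
  [20:25] TGTGG -> ACACC
  [25:28] CGT -> GCA
Concatenate: GGGGCCGTGTGTCGCATTACACACCGCA (length 28; written aligned with the template, i.e. 3'->5').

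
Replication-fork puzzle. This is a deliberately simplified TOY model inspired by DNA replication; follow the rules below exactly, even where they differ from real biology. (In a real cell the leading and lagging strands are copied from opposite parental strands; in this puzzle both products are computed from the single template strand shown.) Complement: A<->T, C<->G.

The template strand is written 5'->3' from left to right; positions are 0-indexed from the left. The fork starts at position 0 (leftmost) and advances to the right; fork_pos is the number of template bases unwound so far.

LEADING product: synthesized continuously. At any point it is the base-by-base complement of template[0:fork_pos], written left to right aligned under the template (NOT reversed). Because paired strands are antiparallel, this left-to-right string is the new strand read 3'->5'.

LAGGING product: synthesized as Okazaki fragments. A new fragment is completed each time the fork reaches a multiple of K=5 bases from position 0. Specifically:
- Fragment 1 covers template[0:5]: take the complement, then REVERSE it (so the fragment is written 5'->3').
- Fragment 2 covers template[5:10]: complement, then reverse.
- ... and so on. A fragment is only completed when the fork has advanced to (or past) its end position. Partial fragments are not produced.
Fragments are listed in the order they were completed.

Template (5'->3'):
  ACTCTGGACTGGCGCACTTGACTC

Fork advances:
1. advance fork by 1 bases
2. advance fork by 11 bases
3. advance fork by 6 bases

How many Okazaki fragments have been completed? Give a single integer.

Step 1: advance 1 -> fork_pos = 0 + 1 = 1. Next multiple of 5 is 5 (not reached); still 0 fragment(s).
Step 2: advance 11 -> fork_pos = 1 + 11 = 12. Reached multiple(s) of 5: 5, 10 -> fragments 1-2 completed (2 total).
Step 3: advance 6 -> fork_pos = 12 + 6 = 18. Reached multiple(s) of 5: 15 -> fragment 3 completed (3 total).
Check: final fork_pos = 18; the multiples of 5 that are <= 18 are 5..15 -> 18 // 5 = 3 completed fragment(s).

Answer: 3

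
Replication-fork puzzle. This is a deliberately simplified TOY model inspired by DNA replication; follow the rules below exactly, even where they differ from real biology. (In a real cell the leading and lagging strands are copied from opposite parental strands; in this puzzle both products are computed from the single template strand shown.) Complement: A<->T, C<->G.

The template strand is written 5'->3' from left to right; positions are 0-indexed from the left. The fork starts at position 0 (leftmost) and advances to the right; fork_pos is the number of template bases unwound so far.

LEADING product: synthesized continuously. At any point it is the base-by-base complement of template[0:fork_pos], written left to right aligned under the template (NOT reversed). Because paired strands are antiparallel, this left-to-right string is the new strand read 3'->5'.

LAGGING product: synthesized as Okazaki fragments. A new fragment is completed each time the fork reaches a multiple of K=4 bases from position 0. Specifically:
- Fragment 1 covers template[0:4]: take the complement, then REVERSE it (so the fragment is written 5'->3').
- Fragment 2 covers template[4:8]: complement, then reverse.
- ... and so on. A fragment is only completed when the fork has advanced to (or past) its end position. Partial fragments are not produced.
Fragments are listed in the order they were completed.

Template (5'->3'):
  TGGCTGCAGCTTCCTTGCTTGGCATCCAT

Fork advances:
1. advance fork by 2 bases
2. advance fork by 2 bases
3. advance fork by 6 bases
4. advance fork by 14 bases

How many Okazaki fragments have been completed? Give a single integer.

Answer: 6

Derivation:
Step 1: advance 2 -> fork_pos = 0 + 2 = 2. Next multiple of 4 is 4 (not reached); still 0 fragment(s).
Step 2: advance 2 -> fork_pos = 2 + 2 = 4. Reached multiple(s) of 4: 4 -> fragment 1 completed (1 total).
Step 3: advance 6 -> fork_pos = 4 + 6 = 10. Reached multiple(s) of 4: 8 -> fragment 2 completed (2 total).
Step 4: advance 14 -> fork_pos = 10 + 14 = 24. Reached multiple(s) of 4: 12, 16, 20, 24 -> fragments 3-6 completed (6 total).
Check: final fork_pos = 24; the multiples of 4 that are <= 24 are 4..24 -> 24 // 4 = 6 completed fragment(s).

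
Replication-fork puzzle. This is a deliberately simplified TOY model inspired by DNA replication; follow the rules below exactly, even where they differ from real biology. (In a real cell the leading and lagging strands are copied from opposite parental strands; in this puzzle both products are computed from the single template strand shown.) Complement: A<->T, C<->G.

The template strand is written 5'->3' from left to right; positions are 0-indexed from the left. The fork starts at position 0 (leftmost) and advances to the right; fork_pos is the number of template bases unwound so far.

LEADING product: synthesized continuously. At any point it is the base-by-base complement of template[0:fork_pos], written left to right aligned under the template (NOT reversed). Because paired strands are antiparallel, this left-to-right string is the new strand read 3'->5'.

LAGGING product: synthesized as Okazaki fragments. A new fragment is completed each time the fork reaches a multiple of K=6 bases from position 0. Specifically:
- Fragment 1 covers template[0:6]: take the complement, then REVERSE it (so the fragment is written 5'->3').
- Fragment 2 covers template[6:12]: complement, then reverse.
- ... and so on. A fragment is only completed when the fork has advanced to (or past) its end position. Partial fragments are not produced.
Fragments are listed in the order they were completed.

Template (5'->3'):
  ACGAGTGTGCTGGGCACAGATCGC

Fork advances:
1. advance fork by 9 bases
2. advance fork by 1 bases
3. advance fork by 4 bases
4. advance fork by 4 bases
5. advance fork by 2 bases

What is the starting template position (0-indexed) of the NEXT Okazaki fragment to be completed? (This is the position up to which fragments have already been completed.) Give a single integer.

Step 1: advance 9 -> fork_pos = 0 + 9 = 9. Reached multiple(s) of 6: 6 -> fragment 1 completed (1 total).
Step 2: advance 1 -> fork_pos = 9 + 1 = 10. Next multiple of 6 is 12 (not reached); still 1 fragment(s).
Step 3: advance 4 -> fork_pos = 10 + 4 = 14. Reached multiple(s) of 6: 12 -> fragment 2 completed (2 total).
Step 4: advance 4 -> fork_pos = 14 + 4 = 18. Reached multiple(s) of 6: 18 -> fragment 3 completed (3 total).
Step 5: advance 2 -> fork_pos = 18 + 2 = 20. Next multiple of 6 is 24 (not reached); still 3 fragment(s).
3 fragment(s) completed, covering template[0:18] (3 x 6 = 18). The next fragment, fragment 4, covers template[18:24], so it starts at position 18.

Answer: 18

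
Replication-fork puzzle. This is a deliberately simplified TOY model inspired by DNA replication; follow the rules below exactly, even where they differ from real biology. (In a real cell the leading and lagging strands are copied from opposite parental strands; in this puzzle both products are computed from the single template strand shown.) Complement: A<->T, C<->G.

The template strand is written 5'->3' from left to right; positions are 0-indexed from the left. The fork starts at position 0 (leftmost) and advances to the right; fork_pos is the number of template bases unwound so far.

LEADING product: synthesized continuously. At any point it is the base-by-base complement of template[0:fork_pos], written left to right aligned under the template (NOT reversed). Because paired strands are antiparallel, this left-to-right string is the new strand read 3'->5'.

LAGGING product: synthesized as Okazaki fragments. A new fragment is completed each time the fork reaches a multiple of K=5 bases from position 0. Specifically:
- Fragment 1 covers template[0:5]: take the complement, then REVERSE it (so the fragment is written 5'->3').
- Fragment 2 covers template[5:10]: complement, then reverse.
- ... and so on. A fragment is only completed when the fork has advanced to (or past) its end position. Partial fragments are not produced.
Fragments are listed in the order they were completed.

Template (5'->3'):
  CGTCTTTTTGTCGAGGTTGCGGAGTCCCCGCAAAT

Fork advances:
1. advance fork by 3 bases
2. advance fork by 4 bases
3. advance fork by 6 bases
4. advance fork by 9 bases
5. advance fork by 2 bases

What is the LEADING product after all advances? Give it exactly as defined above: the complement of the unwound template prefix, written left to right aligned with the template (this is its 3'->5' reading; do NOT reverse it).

Answer: GCAGAAAAACAGCTCCAACGCCTC

Derivation:
Step 1: advance 3 -> fork_pos = 0 + 3 = 3.
Step 2: advance 4 -> fork_pos = 3 + 4 = 7.
Step 3: advance 6 -> fork_pos = 7 + 6 = 13.
Step 4: advance 9 -> fork_pos = 13 + 9 = 22.
Step 5: advance 2 -> fork_pos = 22 + 2 = 24.
Unwound prefix: template[0:24] = CGTCTTTTTGTCGAGGTTGCGGAG
Complement it base by base (A<->T, C<->G), keeping left-to-right order:
  [0:5] CGTCT -> GCAGA
  [5:10] TTTTG -> AAAAC
  [10:15] TCGAG -> AGCTC
  [15:20] GTTGC -> CAACG
  [20:24] GGAG -> CCTC
Concatenate: GCAGAAAAACAGCTCCAACGCCTC (length 24; written aligned with the template, i.e. 3'->5').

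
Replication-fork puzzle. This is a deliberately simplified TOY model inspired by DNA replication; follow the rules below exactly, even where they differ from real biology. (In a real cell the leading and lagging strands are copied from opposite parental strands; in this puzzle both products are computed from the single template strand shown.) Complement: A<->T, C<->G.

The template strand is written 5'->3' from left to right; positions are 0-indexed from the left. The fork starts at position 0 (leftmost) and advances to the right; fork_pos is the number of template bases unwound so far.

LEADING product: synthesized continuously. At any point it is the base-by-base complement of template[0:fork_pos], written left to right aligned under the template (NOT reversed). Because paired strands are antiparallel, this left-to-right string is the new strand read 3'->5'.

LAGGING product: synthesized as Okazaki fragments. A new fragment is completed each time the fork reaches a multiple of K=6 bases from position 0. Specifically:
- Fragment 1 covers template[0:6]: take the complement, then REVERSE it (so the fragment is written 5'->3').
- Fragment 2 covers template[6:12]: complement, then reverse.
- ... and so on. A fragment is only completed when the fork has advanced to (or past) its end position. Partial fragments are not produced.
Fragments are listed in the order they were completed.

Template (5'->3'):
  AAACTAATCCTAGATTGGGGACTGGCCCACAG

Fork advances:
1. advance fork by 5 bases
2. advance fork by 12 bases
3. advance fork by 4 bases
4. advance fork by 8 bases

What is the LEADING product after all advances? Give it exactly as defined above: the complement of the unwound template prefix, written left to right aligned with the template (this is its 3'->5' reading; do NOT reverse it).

Step 1: advance 5 -> fork_pos = 0 + 5 = 5.
Step 2: advance 12 -> fork_pos = 5 + 12 = 17.
Step 3: advance 4 -> fork_pos = 17 + 4 = 21.
Step 4: advance 8 -> fork_pos = 21 + 8 = 29.
Unwound prefix: template[0:29] = AAACTAATCCTAGATTGGGGACTGGCCCA
Complement it base by base (A<->T, C<->G), keeping left-to-right order:
  [0:5] AAACT -> TTTGA
  [5:10] AATCC -> TTAGG
  [10:15] TAGAT -> ATCTA
  [15:20] TGGGG -> ACCCC
  [20:25] ACTGG -> TGACC
  [25:29] CCCA -> GGGT
Concatenate: TTTGATTAGGATCTAACCCCTGACCGGGT (length 29; written aligned with the template, i.e. 3'->5').

Answer: TTTGATTAGGATCTAACCCCTGACCGGGT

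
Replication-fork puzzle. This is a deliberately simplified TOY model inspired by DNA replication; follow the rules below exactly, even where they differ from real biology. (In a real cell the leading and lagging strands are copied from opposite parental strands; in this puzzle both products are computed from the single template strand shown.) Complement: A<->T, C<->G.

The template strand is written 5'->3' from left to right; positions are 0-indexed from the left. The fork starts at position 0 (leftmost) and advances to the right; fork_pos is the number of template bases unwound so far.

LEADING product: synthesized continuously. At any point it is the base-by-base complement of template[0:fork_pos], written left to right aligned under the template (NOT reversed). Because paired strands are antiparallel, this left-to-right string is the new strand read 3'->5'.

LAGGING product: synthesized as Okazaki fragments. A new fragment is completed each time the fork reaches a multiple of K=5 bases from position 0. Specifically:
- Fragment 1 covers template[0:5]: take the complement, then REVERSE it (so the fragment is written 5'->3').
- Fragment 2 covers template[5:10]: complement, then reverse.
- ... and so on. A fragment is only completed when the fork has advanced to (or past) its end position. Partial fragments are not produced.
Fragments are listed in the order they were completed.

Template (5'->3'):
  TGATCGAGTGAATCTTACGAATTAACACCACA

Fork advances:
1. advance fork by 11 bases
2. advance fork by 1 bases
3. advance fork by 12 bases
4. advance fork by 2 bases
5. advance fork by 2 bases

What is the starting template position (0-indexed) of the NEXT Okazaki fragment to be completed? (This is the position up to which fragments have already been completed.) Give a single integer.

Step 1: advance 11 -> fork_pos = 0 + 11 = 11. Reached multiple(s) of 5: 5, 10 -> fragments 1-2 completed (2 total).
Step 2: advance 1 -> fork_pos = 11 + 1 = 12. Next multiple of 5 is 15 (not reached); still 2 fragment(s).
Step 3: advance 12 -> fork_pos = 12 + 12 = 24. Reached multiple(s) of 5: 15, 20 -> fragments 3-4 completed (4 total).
Step 4: advance 2 -> fork_pos = 24 + 2 = 26. Reached multiple(s) of 5: 25 -> fragment 5 completed (5 total).
Step 5: advance 2 -> fork_pos = 26 + 2 = 28. Next multiple of 5 is 30 (not reached); still 5 fragment(s).
5 fragment(s) completed, covering template[0:25] (5 x 5 = 25). The next fragment, fragment 6, covers template[25:30], so it starts at position 25.

Answer: 25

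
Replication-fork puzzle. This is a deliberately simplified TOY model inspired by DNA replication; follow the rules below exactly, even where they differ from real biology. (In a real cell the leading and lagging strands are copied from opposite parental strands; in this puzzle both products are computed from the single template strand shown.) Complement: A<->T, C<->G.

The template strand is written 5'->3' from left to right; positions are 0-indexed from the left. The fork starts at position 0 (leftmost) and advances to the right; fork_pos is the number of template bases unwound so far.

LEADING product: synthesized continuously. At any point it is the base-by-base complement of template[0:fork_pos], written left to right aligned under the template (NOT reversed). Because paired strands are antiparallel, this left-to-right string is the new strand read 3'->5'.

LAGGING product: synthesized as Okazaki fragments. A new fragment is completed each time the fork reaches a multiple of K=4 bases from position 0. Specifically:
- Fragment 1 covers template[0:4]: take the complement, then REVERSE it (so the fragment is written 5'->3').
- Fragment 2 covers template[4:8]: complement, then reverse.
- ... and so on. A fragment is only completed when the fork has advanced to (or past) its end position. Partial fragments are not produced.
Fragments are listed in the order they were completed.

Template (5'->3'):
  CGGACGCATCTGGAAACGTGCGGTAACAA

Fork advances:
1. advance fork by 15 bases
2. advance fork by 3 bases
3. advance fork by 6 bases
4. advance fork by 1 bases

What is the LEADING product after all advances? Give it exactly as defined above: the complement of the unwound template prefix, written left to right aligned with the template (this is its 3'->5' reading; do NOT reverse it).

Step 1: advance 15 -> fork_pos = 0 + 15 = 15.
Step 2: advance 3 -> fork_pos = 15 + 3 = 18.
Step 3: advance 6 -> fork_pos = 18 + 6 = 24.
Step 4: advance 1 -> fork_pos = 24 + 1 = 25.
Unwound prefix: template[0:25] = CGGACGCATCTGGAAACGTGCGGTA
Complement it base by base (A<->T, C<->G), keeping left-to-right order:
  [0:5] CGGAC -> GCCTG
  [5:10] GCATC -> CGTAG
  [10:15] TGGAA -> ACCTT
  [15:20] ACGTG -> TGCAC
  [20:25] CGGTA -> GCCAT
Concatenate: GCCTGCGTAGACCTTTGCACGCCAT (length 25; written aligned with the template, i.e. 3'->5').

Answer: GCCTGCGTAGACCTTTGCACGCCAT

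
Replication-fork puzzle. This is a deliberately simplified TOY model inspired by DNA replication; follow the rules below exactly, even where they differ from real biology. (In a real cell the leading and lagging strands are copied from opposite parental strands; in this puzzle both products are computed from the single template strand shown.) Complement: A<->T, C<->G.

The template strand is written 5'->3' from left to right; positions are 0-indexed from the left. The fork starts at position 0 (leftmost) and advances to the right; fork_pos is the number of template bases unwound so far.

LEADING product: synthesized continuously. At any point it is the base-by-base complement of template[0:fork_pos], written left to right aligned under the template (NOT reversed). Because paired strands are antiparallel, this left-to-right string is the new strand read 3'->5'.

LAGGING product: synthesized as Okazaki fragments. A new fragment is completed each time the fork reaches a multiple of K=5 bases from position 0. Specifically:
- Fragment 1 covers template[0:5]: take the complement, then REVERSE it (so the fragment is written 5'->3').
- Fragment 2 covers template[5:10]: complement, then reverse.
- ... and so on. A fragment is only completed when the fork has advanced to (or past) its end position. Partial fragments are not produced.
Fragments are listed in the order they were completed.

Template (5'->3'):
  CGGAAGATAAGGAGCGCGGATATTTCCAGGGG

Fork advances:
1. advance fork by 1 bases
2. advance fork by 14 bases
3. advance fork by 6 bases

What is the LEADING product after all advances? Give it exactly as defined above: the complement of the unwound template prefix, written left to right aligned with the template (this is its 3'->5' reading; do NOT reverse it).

Step 1: advance 1 -> fork_pos = 0 + 1 = 1.
Step 2: advance 14 -> fork_pos = 1 + 14 = 15.
Step 3: advance 6 -> fork_pos = 15 + 6 = 21.
Unwound prefix: template[0:21] = CGGAAGATAAGGAGCGCGGAT
Complement it base by base (A<->T, C<->G), keeping left-to-right order:
  [0:5] CGGAA -> GCCTT
  [5:10] GATAA -> CTATT
  [10:15] GGAGC -> CCTCG
  [15:20] GCGGA -> CGCCT
  [20:21] T -> A
Concatenate: GCCTTCTATTCCTCGCGCCTA (length 21; written aligned with the template, i.e. 3'->5').

Answer: GCCTTCTATTCCTCGCGCCTA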